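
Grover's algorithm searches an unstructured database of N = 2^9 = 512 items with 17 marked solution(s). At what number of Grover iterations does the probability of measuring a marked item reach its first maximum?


After j Grover iterations the success probability is P(j) = sin^2((2j+1)*theta), where sin(theta) = sqrt(k/N).
N = 2^9 = 512, k = 17
sin(theta) = sqrt(k/N) = 0.1822172467
theta = arcsin(sqrt(k/N)) = 0.1832409814 rad
P(j) reaches its first maximum when (2j+1)*theta is as close as possible to pi/2, i.e. j = round(pi/(4*theta) - 1/2).
pi/(4*theta) - 1/2 = 3.7861
(For comparison, the common estimate pi/4 * sqrt(N/k) = 4.3102; the exact maximiser is used here.)
Optimal iterations = 4

4


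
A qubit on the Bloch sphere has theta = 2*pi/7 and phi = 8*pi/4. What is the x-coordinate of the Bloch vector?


theta = 0.8976, phi = 6.2832
r_x = sin(theta)*cos(phi) = 0.7818 * 1.0000
r_x = 0.7818

0.7818


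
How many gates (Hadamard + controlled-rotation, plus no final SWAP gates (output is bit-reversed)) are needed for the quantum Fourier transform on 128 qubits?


Hadamard gates: 128
Controlled rotations: n*(n-1)/2 = 128*127/2 = 8128
SWAP gates: 0 (omitted)
Total = 128 + 8128
= 8256

8256


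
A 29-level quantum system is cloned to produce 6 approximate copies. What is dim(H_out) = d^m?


Output space = H^(tensor 6) where dim(H) = 29
dim = 29^6
= 841 (after 2 factors)
= 24389 (after 3 factors)
= 707281 (after 4 factors)
= 20511149 (after 5 factors)
= 594823321 (after 6 factors)
= 594823321

594823321


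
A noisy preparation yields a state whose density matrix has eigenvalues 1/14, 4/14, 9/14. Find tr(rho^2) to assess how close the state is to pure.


tr(rho^2) = sum of eigenvalues squared
= (1/14)^2 + (4/14)^2 + (9/14)^2
= (1 + 16 + 81) / 196
= 98/196
= 0.5000

0.5000


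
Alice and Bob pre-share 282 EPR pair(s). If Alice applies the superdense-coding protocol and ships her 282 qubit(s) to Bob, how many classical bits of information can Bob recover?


Superdense coding allows 2 classical bits per shared entangled pair.
282 pair(s) -> 2 * 282 = 564 classical bits

564


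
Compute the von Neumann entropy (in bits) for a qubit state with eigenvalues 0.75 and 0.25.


S = -p*log2(p) - (1-p)*log2(1-p)
p = 0.7500, 1-p = 0.2500
= -0.7500 * log2(0.7500) - 0.2500 * log2(0.2500)
= -(-0.3113) - (-0.5000)
= 0.8113

0.8113


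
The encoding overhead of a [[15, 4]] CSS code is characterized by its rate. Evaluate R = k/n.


Code rate R = k/n
= 4/15
= 0.2667

0.2667


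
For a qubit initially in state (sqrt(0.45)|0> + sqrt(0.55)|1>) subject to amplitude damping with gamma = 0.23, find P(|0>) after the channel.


For amplitude damping with parameter gamma on state sqrt(a)|0> + sqrt(b)|1>:
alpha^2 = 0.45, beta^2 = 0.55
P(|0>) = alpha^2 + gamma * beta^2
= 0.45 + 0.23 * 0.55
= 0.45 + 0.1265
= 0.5765

0.5765


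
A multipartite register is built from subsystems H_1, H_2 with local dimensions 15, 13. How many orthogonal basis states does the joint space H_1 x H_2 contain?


dim(H_1 x H_2) = 15 * 13
= 195

195


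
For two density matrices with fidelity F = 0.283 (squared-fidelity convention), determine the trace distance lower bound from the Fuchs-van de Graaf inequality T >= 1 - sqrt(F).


Fuchs-van de Graaf (squared-fidelity convention): 1 - sqrt(F) <= T <= sqrt(1 - F).
Lower bound: T >= 1 - sqrt(F)
sqrt(F) = sqrt(0.283) = 0.5320
T >= 1 - 0.5320
T >= 0.4680

0.4680


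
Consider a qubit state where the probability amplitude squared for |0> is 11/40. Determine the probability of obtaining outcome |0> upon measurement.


|alpha|^2 = 11/40 = 0.2750
|beta|^2 = 1 - 11/40 = 29/40 = 0.7250
P(|0>) = |alpha|^2 = 0.2750

0.2750


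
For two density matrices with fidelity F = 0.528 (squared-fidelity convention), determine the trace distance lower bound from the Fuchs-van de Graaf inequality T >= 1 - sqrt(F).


Fuchs-van de Graaf (squared-fidelity convention): 1 - sqrt(F) <= T <= sqrt(1 - F).
Lower bound: T >= 1 - sqrt(F)
sqrt(F) = sqrt(0.528) = 0.7266
T >= 1 - 0.7266
T >= 0.2734

0.2734


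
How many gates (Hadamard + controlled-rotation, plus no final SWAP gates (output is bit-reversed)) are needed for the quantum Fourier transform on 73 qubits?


Hadamard gates: 73
Controlled rotations: n*(n-1)/2 = 73*72/2 = 2628
SWAP gates: 0 (omitted)
Total = 73 + 2628
= 2701

2701


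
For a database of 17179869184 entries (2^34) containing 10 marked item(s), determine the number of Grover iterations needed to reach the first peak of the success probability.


After j Grover iterations the success probability is P(j) = sin^2((2j+1)*theta), where sin(theta) = sqrt(k/N).
N = 2^34 = 17179869184, k = 10
sin(theta) = sqrt(k/N) = 2.412626389e-05
theta = arcsin(sqrt(k/N)) = 2.412626389e-05 rad
P(j) reaches its first maximum when (2j+1)*theta is as close as possible to pi/2, i.e. j = round(pi/(4*theta) - 1/2).
pi/(4*theta) - 1/2 = 32553.1588
(For comparison, the common estimate pi/4 * sqrt(N/k) = 32553.6588; the exact maximiser is used here.)
Optimal iterations = 32553

32553


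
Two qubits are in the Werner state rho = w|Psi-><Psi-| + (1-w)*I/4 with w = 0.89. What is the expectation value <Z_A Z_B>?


|Psi-> = (|01> - |10>)/sqrt(2)
For the pure Bell state, <Z_A Z_B> = -1 (Bell-state Pauli correlator).
The maximally-mixed part I/4 has tr(I/4 * P tensor P) = 0 for any traceless Pauli P.
So <Z_A Z_B>_rho = w * (-1) + (1 - w) * 0
= 0.89 * (-1)
= -0.8900

-0.8900


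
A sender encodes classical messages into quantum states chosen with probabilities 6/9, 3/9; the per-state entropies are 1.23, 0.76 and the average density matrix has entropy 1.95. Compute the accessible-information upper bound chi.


chi = S(rho) - sum_i p_i * S(rho_i)
Weighted entropy = 6/9 * 1.23 + 3/9 * 0.76
= 1.0733
chi = 1.95 - 1.0733
= 0.8767

0.8767


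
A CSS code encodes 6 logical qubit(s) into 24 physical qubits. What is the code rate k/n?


Code rate R = k/n
= 6/24
= 0.2500

0.2500


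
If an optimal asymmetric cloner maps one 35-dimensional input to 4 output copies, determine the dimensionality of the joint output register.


Output space = H^(tensor 4) where dim(H) = 35
dim = 35^4
= 1225 (after 2 factors)
= 42875 (after 3 factors)
= 1500625 (after 4 factors)
= 1500625

1500625


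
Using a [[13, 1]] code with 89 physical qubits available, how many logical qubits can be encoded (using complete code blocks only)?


Each code block uses 13 physical qubits for 1 logical qubit(s).
Number of complete blocks = floor(89 / 13) = 6
Logical qubits = 6 * 1
= 6

6


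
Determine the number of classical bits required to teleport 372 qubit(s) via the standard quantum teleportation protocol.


Quantum teleportation requires 2 classical bits per qubit teleported.
372 qubit(s) -> 2 * 372 = 744 classical bits

744


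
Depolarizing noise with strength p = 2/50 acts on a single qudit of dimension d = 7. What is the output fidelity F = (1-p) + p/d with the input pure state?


F = (1-p) + p/d
= (1 - 0.0400) + 0.0400/7
= 0.9600 + 0.0057
= 0.9657

0.9657


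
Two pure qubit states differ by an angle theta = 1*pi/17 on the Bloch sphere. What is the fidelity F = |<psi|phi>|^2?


For states separated by angle theta on Bloch sphere:
F = cos^2(theta/2)
theta = 1*pi/17 = 0.1848
theta/2 = 0.0924
cos(theta/2) = 0.9957
F = 0.9915

0.9915


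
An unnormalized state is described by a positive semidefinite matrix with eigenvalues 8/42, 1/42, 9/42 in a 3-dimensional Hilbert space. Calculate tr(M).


tr(M) = sum of eigenvalues
= 8/42 + 1/42 + 9/42
= 18/42
= 0.4286

0.4286


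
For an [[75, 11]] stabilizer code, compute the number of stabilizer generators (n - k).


For an [[n,k]] stabilizer code:
Number of stabilizer generators = n - k
= 75 - 11
= 64

64


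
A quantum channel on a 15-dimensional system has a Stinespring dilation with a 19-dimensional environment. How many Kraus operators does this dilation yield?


Tracing out the environment in an orthonormal basis {|i>_E} gives Kraus operators K_i = <i|_E U |0>_E.
Number of Kraus operators = dim(H_env) = d_env
= 19

19


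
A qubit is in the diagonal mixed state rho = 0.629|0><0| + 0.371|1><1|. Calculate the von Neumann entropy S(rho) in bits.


S = -p*log2(p) - (1-p)*log2(1-p)
p = 0.6290, 1-p = 0.3710
= -0.6290 * log2(0.6290) - 0.3710 * log2(0.3710)
= -(-0.4207) - (-0.5307)
= 0.9514

0.9514


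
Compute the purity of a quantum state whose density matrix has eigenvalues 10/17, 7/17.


tr(rho^2) = sum of eigenvalues squared
= (10/17)^2 + (7/17)^2
= (100 + 49) / 289
= 149/289
= 0.5156

0.5156


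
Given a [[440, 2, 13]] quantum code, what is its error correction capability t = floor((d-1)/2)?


Code parameters: [[440, 2, 13]], distance d = 13.
Number of correctable errors = floor((d-1)/2)
= floor((13 - 1)/2)
= floor(12/2)
= 6

6


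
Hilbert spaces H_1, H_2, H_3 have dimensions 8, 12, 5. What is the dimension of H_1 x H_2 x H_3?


dim(H_1 x H_2 x H_3) = 8 * 12 * 5
= 96 * 5
= 480

480


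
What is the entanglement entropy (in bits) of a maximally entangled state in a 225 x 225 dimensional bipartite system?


For a maximally entangled state in d x d:
S = log2(d) = log2(225)
= 7.8138

7.8138


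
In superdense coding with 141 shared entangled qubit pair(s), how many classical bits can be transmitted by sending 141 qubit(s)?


Superdense coding allows 2 classical bits per shared entangled pair.
141 pair(s) -> 2 * 141 = 282 classical bits

282


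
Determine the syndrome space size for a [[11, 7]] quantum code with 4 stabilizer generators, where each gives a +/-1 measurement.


Each stabilizer generator gives a binary (+1 or -1) measurement outcome.
With 4 independent generators:
Total syndromes = 2^4
= 16

16


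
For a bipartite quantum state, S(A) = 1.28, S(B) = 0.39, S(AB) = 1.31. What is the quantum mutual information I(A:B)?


I(A:B) = S(A) + S(B) - S(AB)
= 1.28 + 0.39 - 1.31
= 0.3600

0.3600


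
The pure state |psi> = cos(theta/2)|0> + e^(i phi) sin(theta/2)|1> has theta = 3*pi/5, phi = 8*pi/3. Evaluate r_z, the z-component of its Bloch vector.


theta = 1.8850, phi = 8.3776
r_z = cos(theta) = -0.3090

-0.3090


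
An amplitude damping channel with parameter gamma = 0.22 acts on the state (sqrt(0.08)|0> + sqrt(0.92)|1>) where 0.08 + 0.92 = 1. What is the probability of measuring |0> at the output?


For amplitude damping with parameter gamma on state sqrt(a)|0> + sqrt(b)|1>:
alpha^2 = 0.08, beta^2 = 0.92
P(|0>) = alpha^2 + gamma * beta^2
= 0.08 + 0.22 * 0.92
= 0.08 + 0.2024
= 0.2824

0.2824


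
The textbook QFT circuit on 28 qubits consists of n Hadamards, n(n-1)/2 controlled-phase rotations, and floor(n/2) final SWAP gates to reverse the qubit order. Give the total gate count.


Hadamard gates: 28
Controlled rotations: n*(n-1)/2 = 28*27/2 = 378
SWAP gates: floor(n/2) = floor(28/2) = 14
Total = 28 + 378 + 14
= 420

420


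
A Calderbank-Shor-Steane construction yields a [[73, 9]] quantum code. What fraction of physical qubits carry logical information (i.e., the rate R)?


Code rate R = k/n
= 9/73
= 0.1233

0.1233


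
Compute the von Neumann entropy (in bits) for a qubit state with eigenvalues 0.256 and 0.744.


S = -p*log2(p) - (1-p)*log2(1-p)
p = 0.2560, 1-p = 0.7440
= -0.2560 * log2(0.2560) - 0.7440 * log2(0.7440)
= -(-0.5032) - (-0.3174)
= 0.8207

0.8207


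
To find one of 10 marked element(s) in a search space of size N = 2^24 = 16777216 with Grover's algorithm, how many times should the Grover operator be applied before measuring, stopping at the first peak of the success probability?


After j Grover iterations the success probability is P(j) = sin^2((2j+1)*theta), where sin(theta) = sqrt(k/N).
N = 2^24 = 16777216, k = 10
sin(theta) = sqrt(k/N) = 0.0007720404444
theta = arcsin(sqrt(k/N)) = 0.0007720405211 rad
P(j) reaches its first maximum when (2j+1)*theta is as close as possible to pi/2, i.e. j = round(pi/(4*theta) - 1/2).
pi/(4*theta) - 1/2 = 1016.8017
(For comparison, the common estimate pi/4 * sqrt(N/k) = 1017.3018; the exact maximiser is used here.)
Optimal iterations = 1017

1017


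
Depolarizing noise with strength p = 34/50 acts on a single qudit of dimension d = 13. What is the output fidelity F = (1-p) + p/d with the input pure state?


F = (1-p) + p/d
= (1 - 0.6800) + 0.6800/13
= 0.3200 + 0.0523
= 0.3723

0.3723


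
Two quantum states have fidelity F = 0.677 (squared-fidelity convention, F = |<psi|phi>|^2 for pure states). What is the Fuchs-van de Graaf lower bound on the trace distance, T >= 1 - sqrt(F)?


Fuchs-van de Graaf (squared-fidelity convention): 1 - sqrt(F) <= T <= sqrt(1 - F).
Lower bound: T >= 1 - sqrt(F)
sqrt(F) = sqrt(0.677) = 0.8228
T >= 1 - 0.8228
T >= 0.1772

0.1772


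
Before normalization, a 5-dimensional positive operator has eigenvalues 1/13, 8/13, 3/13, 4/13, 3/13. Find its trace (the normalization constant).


tr(M) = sum of eigenvalues
= 1/13 + 8/13 + 3/13 + 4/13 + 3/13
= 19/13
= 1.4615

1.4615


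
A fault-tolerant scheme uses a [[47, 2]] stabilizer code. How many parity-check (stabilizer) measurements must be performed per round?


For an [[n,k]] stabilizer code:
Number of stabilizer generators = n - k
= 47 - 2
= 45

45


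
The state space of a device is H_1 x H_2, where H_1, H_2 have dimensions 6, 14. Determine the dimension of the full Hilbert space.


dim(H_1 x H_2) = 6 * 14
= 84

84


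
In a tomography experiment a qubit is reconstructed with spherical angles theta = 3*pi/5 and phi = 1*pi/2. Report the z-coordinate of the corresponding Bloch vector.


theta = 1.8850, phi = 1.5708
r_z = cos(theta) = -0.3090

-0.3090


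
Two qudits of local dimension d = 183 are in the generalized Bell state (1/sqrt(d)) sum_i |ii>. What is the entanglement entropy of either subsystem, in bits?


For a maximally entangled state in d x d:
S = log2(d) = log2(183)
= 7.5157

7.5157


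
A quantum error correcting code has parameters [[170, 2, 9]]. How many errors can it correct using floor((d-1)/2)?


Code parameters: [[170, 2, 9]], distance d = 9.
Number of correctable errors = floor((d-1)/2)
= floor((9 - 1)/2)
= floor(8/2)
= 4

4


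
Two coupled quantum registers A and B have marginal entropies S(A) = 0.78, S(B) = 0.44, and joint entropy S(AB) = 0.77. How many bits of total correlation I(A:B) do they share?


I(A:B) = S(A) + S(B) - S(AB)
= 0.78 + 0.44 - 0.77
= 0.4500

0.4500


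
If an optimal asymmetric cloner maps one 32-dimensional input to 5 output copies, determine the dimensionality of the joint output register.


Output space = H^(tensor 5) where dim(H) = 32
dim = 32^5
= 1024 (after 2 factors)
= 32768 (after 3 factors)
= 1048576 (after 4 factors)
= 33554432 (after 5 factors)
= 33554432

33554432


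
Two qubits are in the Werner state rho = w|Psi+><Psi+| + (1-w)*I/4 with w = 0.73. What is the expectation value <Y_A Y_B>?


|Psi+> = (|01> + |10>)/sqrt(2)
For the pure Bell state, <Y_A Y_B> = +1 (Bell-state Pauli correlator).
The maximally-mixed part I/4 has tr(I/4 * P tensor P) = 0 for any traceless Pauli P.
So <Y_A Y_B>_rho = w * (+1) + (1 - w) * 0
= 0.73 * (+1)
= 0.7300

0.7300


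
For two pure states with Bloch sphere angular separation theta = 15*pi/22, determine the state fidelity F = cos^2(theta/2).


For states separated by angle theta on Bloch sphere:
F = cos^2(theta/2)
theta = 15*pi/22 = 2.1420
theta/2 = 1.0710
cos(theta/2) = 0.4792
F = 0.2297

0.2297


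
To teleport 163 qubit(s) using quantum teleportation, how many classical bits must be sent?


Quantum teleportation requires 2 classical bits per qubit teleported.
163 qubit(s) -> 2 * 163 = 326 classical bits

326


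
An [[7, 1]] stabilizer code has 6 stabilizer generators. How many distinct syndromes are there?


Each stabilizer generator gives a binary (+1 or -1) measurement outcome.
With 6 independent generators:
Total syndromes = 2^6
= 64

64


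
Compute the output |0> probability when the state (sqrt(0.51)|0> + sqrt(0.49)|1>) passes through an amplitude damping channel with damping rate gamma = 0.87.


For amplitude damping with parameter gamma on state sqrt(a)|0> + sqrt(b)|1>:
alpha^2 = 0.51, beta^2 = 0.49
P(|0>) = alpha^2 + gamma * beta^2
= 0.51 + 0.87 * 0.49
= 0.51 + 0.4263
= 0.9363

0.9363


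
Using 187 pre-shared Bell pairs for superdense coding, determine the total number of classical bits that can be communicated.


Superdense coding allows 2 classical bits per shared entangled pair.
187 pair(s) -> 2 * 187 = 374 classical bits

374


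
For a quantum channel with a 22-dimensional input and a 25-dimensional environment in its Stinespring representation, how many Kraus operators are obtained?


Tracing out the environment in an orthonormal basis {|i>_E} gives Kraus operators K_i = <i|_E U |0>_E.
Number of Kraus operators = dim(H_env) = d_env
= 25

25


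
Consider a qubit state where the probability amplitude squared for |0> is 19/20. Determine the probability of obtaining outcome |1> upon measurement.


|alpha|^2 = 19/20 = 0.9500
|beta|^2 = 1 - 19/20 = 1/20 = 0.0500
P(|1>) = |beta|^2 = 0.0500

0.0500


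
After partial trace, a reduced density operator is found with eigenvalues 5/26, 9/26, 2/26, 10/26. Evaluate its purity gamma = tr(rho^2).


tr(rho^2) = sum of eigenvalues squared
= (5/26)^2 + (9/26)^2 + (2/26)^2 + (10/26)^2
= (25 + 81 + 4 + 100) / 676
= 210/676
= 0.3107

0.3107


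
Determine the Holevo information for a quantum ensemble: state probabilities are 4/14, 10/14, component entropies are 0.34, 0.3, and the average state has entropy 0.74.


chi = S(rho) - sum_i p_i * S(rho_i)
Weighted entropy = 4/14 * 0.34 + 10/14 * 0.3
= 0.3114
chi = 0.74 - 0.3114
= 0.4286

0.4286


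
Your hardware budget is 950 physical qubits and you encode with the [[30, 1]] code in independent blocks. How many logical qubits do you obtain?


Each code block uses 30 physical qubits for 1 logical qubit(s).
Number of complete blocks = floor(950 / 30) = 31
Logical qubits = 31 * 1
= 31

31


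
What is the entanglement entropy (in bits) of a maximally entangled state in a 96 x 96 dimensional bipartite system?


For a maximally entangled state in d x d:
S = log2(d) = log2(96)
= 6.5850

6.5850


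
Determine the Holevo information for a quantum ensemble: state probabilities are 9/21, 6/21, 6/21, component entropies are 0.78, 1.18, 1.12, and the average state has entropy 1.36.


chi = S(rho) - sum_i p_i * S(rho_i)
Weighted entropy = 9/21 * 0.78 + 6/21 * 1.18 + 6/21 * 1.12
= 0.9914
chi = 1.36 - 0.9914
= 0.3686

0.3686


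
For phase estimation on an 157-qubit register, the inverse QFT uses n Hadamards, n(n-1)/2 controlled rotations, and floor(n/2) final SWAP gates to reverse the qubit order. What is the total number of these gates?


Hadamard gates: 157
Controlled rotations: n*(n-1)/2 = 157*156/2 = 12246
SWAP gates: floor(n/2) = floor(157/2) = 78
Total = 157 + 12246 + 78
= 12481

12481


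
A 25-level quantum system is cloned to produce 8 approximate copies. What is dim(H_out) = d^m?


Output space = H^(tensor 8) where dim(H) = 25
dim = 25^8
= 625 (after 2 factors)
= 15625 (after 3 factors)
= 390625 (after 4 factors)
= 9765625 (after 5 factors)
= 244140625 (after 6 factors)
= 6103515625 (after 7 factors)
= 152587890625 (after 8 factors)
= 152587890625

152587890625


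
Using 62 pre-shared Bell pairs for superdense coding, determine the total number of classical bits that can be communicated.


Superdense coding allows 2 classical bits per shared entangled pair.
62 pair(s) -> 2 * 62 = 124 classical bits

124


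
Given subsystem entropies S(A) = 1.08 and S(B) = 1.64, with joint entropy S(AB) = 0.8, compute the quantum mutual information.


I(A:B) = S(A) + S(B) - S(AB)
= 1.08 + 1.64 - 0.8
= 1.9200

1.9200


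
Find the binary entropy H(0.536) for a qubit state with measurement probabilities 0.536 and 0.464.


S = -p*log2(p) - (1-p)*log2(1-p)
p = 0.5360, 1-p = 0.4640
= -0.5360 * log2(0.5360) - 0.4640 * log2(0.4640)
= -(-0.4822) - (-0.5140)
= 0.9963

0.9963


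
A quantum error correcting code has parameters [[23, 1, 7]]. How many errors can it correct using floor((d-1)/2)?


Code parameters: [[23, 1, 7]], distance d = 7.
Number of correctable errors = floor((d-1)/2)
= floor((7 - 1)/2)
= floor(6/2)
= 3

3


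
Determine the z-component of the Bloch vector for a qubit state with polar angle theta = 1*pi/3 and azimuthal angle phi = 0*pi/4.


theta = 1.0472, phi = 0.0000
r_z = cos(theta) = 0.5000

0.5000


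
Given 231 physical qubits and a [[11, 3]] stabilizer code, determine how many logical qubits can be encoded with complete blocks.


Each code block uses 11 physical qubits for 3 logical qubit(s).
Number of complete blocks = floor(231 / 11) = 21
Logical qubits = 21 * 3
= 63

63


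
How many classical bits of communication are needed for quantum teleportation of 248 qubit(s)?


Quantum teleportation requires 2 classical bits per qubit teleported.
248 qubit(s) -> 2 * 248 = 496 classical bits

496


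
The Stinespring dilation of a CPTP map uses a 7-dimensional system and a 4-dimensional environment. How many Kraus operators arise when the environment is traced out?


Tracing out the environment in an orthonormal basis {|i>_E} gives Kraus operators K_i = <i|_E U |0>_E.
Number of Kraus operators = dim(H_env) = d_env
= 4

4


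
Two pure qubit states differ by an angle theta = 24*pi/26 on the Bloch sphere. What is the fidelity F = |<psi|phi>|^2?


For states separated by angle theta on Bloch sphere:
F = cos^2(theta/2)
theta = 24*pi/26 = 2.8999
theta/2 = 1.4500
cos(theta/2) = 0.1205
F = 0.0145

0.0145


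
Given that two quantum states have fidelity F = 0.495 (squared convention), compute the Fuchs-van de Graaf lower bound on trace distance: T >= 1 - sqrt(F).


Fuchs-van de Graaf (squared-fidelity convention): 1 - sqrt(F) <= T <= sqrt(1 - F).
Lower bound: T >= 1 - sqrt(F)
sqrt(F) = sqrt(0.495) = 0.7036
T >= 1 - 0.7036
T >= 0.2964

0.2964


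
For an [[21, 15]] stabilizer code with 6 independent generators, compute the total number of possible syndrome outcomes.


Each stabilizer generator gives a binary (+1 or -1) measurement outcome.
With 6 independent generators:
Total syndromes = 2^6
= 64

64


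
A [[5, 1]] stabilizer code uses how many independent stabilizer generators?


For an [[n,k]] stabilizer code:
Number of stabilizer generators = n - k
= 5 - 1
= 4

4


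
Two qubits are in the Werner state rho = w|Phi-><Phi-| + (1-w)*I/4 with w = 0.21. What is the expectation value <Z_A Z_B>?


|Phi-> = (|00> - |11>)/sqrt(2)
For the pure Bell state, <Z_A Z_B> = +1 (Bell-state Pauli correlator).
The maximally-mixed part I/4 has tr(I/4 * P tensor P) = 0 for any traceless Pauli P.
So <Z_A Z_B>_rho = w * (+1) + (1 - w) * 0
= 0.21 * (+1)
= 0.2100

0.2100


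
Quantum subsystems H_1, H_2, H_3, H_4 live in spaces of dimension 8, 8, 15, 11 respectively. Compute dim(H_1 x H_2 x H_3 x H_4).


dim(H_1 x H_2 x H_3 x H_4) = 8 * 8 * 15 * 11
= 64 * 15 * 11
= 960 * 11
= 10560

10560


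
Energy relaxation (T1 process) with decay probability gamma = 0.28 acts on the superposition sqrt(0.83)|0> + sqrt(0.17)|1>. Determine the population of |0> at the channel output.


For amplitude damping with parameter gamma on state sqrt(a)|0> + sqrt(b)|1>:
alpha^2 = 0.83, beta^2 = 0.17
P(|0>) = alpha^2 + gamma * beta^2
= 0.83 + 0.28 * 0.17
= 0.83 + 0.0476
= 0.8776

0.8776


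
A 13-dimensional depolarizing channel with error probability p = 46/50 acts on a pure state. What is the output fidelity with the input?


F = (1-p) + p/d
= (1 - 0.9200) + 0.9200/13
= 0.0800 + 0.0708
= 0.1508

0.1508


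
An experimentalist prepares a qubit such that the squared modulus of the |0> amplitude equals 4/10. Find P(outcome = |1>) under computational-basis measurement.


|alpha|^2 = 4/10 = 0.4000
|beta|^2 = 1 - 4/10 = 6/10 = 0.6000
P(|1>) = |beta|^2 = 0.6000

0.6000


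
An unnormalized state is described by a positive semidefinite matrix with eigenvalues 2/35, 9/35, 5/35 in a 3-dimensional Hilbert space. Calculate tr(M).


tr(M) = sum of eigenvalues
= 2/35 + 9/35 + 5/35
= 16/35
= 0.4571

0.4571


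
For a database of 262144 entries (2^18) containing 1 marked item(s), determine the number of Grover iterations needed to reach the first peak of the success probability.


After j Grover iterations the success probability is P(j) = sin^2((2j+1)*theta), where sin(theta) = sqrt(k/N).
N = 2^18 = 262144, k = 1
sin(theta) = sqrt(k/N) = 0.001953125
theta = arcsin(sqrt(k/N)) = 0.001953126242 rad
P(j) reaches its first maximum when (2j+1)*theta is as close as possible to pi/2, i.e. j = round(pi/(4*theta) - 1/2).
pi/(4*theta) - 1/2 = 401.6236
(For comparison, the common estimate pi/4 * sqrt(N/k) = 402.1239; the exact maximiser is used here.)
Optimal iterations = 402

402


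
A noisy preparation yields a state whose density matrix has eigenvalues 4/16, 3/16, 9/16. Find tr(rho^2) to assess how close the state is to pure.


tr(rho^2) = sum of eigenvalues squared
= (4/16)^2 + (3/16)^2 + (9/16)^2
= (16 + 9 + 81) / 256
= 106/256
= 0.4141

0.4141


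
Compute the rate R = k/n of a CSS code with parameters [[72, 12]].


Code rate R = k/n
= 12/72
= 0.1667

0.1667


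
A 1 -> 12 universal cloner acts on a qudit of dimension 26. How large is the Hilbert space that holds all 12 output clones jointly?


Output space = H^(tensor 12) where dim(H) = 26
dim = 26^12
= 676 (after 2 factors)
= 17576 (after 3 factors)
= 456976 (after 4 factors)
= 11881376 (after 5 factors)
= 308915776 (after 6 factors)
= 8031810176 (after 7 factors)
= 208827064576 (after 8 factors)
= 5429503678976 (after 9 factors)
= 141167095653376 (after 10 factors)
= 3670344486987776 (after 11 factors)
= 95428956661682176 (after 12 factors)
= 95428956661682176

95428956661682176


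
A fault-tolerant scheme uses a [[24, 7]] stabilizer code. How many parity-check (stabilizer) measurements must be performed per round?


For an [[n,k]] stabilizer code:
Number of stabilizer generators = n - k
= 24 - 7
= 17

17


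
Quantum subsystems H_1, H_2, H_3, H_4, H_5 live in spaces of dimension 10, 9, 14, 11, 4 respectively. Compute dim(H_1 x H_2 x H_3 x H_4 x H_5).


dim(H_1 x H_2 x H_3 x H_4 x H_5) = 10 * 9 * 14 * 11 * 4
= 90 * 14 * 11 * 4
= 1260 * 11 * 4
= 13860 * 4
= 55440

55440


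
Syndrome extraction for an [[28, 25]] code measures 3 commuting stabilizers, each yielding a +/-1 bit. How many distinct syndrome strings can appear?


Each stabilizer generator gives a binary (+1 or -1) measurement outcome.
With 3 independent generators:
Total syndromes = 2^3
= 8

8


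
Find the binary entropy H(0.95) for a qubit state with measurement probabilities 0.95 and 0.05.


S = -p*log2(p) - (1-p)*log2(1-p)
p = 0.9500, 1-p = 0.0500
= -0.9500 * log2(0.9500) - 0.0500 * log2(0.0500)
= -(-0.0703) - (-0.2161)
= 0.2864

0.2864


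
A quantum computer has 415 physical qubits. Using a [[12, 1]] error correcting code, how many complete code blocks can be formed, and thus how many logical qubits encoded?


Each code block uses 12 physical qubits for 1 logical qubit(s).
Number of complete blocks = floor(415 / 12) = 34
Logical qubits = 34 * 1
= 34

34


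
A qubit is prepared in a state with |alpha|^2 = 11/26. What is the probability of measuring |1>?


|alpha|^2 = 11/26 = 0.4231
|beta|^2 = 1 - 11/26 = 15/26 = 0.5769
P(|1>) = |beta|^2 = 0.5769

0.5769


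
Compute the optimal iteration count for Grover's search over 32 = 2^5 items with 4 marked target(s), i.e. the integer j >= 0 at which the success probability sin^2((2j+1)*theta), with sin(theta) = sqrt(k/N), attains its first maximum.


After j Grover iterations the success probability is P(j) = sin^2((2j+1)*theta), where sin(theta) = sqrt(k/N).
N = 2^5 = 32, k = 4
sin(theta) = sqrt(k/N) = 0.3535533906
theta = arcsin(sqrt(k/N)) = 0.3613671239 rad
P(j) reaches its first maximum when (2j+1)*theta is as close as possible to pi/2, i.e. j = round(pi/(4*theta) - 1/2).
pi/(4*theta) - 1/2 = 1.6734
(For comparison, the common estimate pi/4 * sqrt(N/k) = 2.2214; the exact maximiser is used here.)
Optimal iterations = 2

2


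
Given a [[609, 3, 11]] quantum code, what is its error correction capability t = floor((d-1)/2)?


Code parameters: [[609, 3, 11]], distance d = 11.
Number of correctable errors = floor((d-1)/2)
= floor((11 - 1)/2)
= floor(10/2)
= 5

5


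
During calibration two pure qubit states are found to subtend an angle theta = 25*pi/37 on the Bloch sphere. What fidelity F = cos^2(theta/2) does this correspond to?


For states separated by angle theta on Bloch sphere:
F = cos^2(theta/2)
theta = 25*pi/37 = 2.1227
theta/2 = 1.0613
cos(theta/2) = 0.4877
F = 0.2378

0.2378


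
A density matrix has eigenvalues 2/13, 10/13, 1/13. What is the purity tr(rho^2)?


tr(rho^2) = sum of eigenvalues squared
= (2/13)^2 + (10/13)^2 + (1/13)^2
= (4 + 100 + 1) / 169
= 105/169
= 0.6213

0.6213


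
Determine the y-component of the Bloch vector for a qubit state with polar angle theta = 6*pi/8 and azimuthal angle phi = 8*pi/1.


theta = 2.3562, phi = 25.1327
r_y = sin(theta)*sin(phi) = 0.7071 * 0.0000
r_y = 0.0000

0.0000


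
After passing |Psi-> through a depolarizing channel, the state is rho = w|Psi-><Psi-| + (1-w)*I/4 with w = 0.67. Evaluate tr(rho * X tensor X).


|Psi-> = (|01> - |10>)/sqrt(2)
For the pure Bell state, <X_A X_B> = -1 (Bell-state Pauli correlator).
The maximally-mixed part I/4 has tr(I/4 * P tensor P) = 0 for any traceless Pauli P.
So <X_A X_B>_rho = w * (-1) + (1 - w) * 0
= 0.67 * (-1)
= -0.6700

-0.6700


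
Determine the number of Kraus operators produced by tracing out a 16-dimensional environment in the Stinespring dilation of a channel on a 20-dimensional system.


Tracing out the environment in an orthonormal basis {|i>_E} gives Kraus operators K_i = <i|_E U |0>_E.
Number of Kraus operators = dim(H_env) = d_env
= 16

16


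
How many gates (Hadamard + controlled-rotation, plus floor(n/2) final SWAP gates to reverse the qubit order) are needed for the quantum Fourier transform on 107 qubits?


Hadamard gates: 107
Controlled rotations: n*(n-1)/2 = 107*106/2 = 5671
SWAP gates: floor(n/2) = floor(107/2) = 53
Total = 107 + 5671 + 53
= 5831

5831


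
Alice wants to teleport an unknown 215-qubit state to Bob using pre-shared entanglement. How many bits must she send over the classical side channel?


Quantum teleportation requires 2 classical bits per qubit teleported.
215 qubit(s) -> 2 * 215 = 430 classical bits

430


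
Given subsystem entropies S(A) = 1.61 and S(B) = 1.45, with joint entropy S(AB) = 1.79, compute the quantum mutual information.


I(A:B) = S(A) + S(B) - S(AB)
= 1.61 + 1.45 - 1.79
= 1.2700

1.2700


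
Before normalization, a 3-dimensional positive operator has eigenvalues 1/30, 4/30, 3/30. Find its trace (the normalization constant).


tr(M) = sum of eigenvalues
= 1/30 + 4/30 + 3/30
= 8/30
= 0.2667

0.2667


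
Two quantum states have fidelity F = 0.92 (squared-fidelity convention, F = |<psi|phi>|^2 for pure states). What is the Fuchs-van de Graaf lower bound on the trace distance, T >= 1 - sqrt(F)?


Fuchs-van de Graaf (squared-fidelity convention): 1 - sqrt(F) <= T <= sqrt(1 - F).
Lower bound: T >= 1 - sqrt(F)
sqrt(F) = sqrt(0.92) = 0.9592
T >= 1 - 0.9592
T >= 0.0408

0.0408


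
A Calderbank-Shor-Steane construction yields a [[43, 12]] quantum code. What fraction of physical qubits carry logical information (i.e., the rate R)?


Code rate R = k/n
= 12/43
= 0.2791

0.2791


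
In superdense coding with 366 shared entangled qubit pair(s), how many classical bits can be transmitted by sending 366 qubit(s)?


Superdense coding allows 2 classical bits per shared entangled pair.
366 pair(s) -> 2 * 366 = 732 classical bits

732


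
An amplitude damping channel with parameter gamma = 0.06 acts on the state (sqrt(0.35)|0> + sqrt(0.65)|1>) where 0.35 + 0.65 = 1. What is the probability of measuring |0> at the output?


For amplitude damping with parameter gamma on state sqrt(a)|0> + sqrt(b)|1>:
alpha^2 = 0.35, beta^2 = 0.65
P(|0>) = alpha^2 + gamma * beta^2
= 0.35 + 0.06 * 0.65
= 0.35 + 0.0390
= 0.3890

0.3890


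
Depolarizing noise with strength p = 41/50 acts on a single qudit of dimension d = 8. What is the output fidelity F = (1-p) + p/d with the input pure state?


F = (1-p) + p/d
= (1 - 0.8200) + 0.8200/8
= 0.1800 + 0.1025
= 0.2825

0.2825


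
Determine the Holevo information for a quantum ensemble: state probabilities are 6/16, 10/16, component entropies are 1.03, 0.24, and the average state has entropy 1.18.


chi = S(rho) - sum_i p_i * S(rho_i)
Weighted entropy = 6/16 * 1.03 + 10/16 * 0.24
= 0.5363
chi = 1.18 - 0.5363
= 0.6437

0.6437


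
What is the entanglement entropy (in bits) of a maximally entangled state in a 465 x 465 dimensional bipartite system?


For a maximally entangled state in d x d:
S = log2(d) = log2(465)
= 8.8611

8.8611


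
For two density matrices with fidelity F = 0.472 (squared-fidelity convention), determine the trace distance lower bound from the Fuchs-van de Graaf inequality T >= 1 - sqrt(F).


Fuchs-van de Graaf (squared-fidelity convention): 1 - sqrt(F) <= T <= sqrt(1 - F).
Lower bound: T >= 1 - sqrt(F)
sqrt(F) = sqrt(0.472) = 0.6870
T >= 1 - 0.6870
T >= 0.3130

0.3130


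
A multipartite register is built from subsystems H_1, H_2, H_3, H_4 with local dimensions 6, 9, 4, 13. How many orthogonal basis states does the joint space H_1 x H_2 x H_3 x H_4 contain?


dim(H_1 x H_2 x H_3 x H_4) = 6 * 9 * 4 * 13
= 54 * 4 * 13
= 216 * 13
= 2808

2808


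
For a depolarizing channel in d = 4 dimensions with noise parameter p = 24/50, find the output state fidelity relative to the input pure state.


F = (1-p) + p/d
= (1 - 0.4800) + 0.4800/4
= 0.5200 + 0.1200
= 0.6400

0.6400


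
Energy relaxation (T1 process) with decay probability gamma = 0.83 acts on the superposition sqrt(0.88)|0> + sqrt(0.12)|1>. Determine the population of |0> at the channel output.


For amplitude damping with parameter gamma on state sqrt(a)|0> + sqrt(b)|1>:
alpha^2 = 0.88, beta^2 = 0.12
P(|0>) = alpha^2 + gamma * beta^2
= 0.88 + 0.83 * 0.12
= 0.88 + 0.0996
= 0.9796

0.9796


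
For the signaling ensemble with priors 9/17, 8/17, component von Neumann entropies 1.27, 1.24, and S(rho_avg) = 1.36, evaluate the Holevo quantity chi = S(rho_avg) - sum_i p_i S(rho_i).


chi = S(rho) - sum_i p_i * S(rho_i)
Weighted entropy = 9/17 * 1.27 + 8/17 * 1.24
= 1.2559
chi = 1.36 - 1.2559
= 0.1041

0.1041


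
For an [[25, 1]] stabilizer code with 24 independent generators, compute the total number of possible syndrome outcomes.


Each stabilizer generator gives a binary (+1 or -1) measurement outcome.
With 24 independent generators:
Total syndromes = 2^24
= 16777216

16777216


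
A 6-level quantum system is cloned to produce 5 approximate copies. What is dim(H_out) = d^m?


Output space = H^(tensor 5) where dim(H) = 6
dim = 6^5
= 36 (after 2 factors)
= 216 (after 3 factors)
= 1296 (after 4 factors)
= 7776 (after 5 factors)
= 7776

7776


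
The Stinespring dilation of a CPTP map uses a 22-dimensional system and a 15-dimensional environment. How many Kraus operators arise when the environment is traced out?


Tracing out the environment in an orthonormal basis {|i>_E} gives Kraus operators K_i = <i|_E U |0>_E.
Number of Kraus operators = dim(H_env) = d_env
= 15

15


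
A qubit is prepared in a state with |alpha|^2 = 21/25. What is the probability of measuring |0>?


|alpha|^2 = 21/25 = 0.8400
|beta|^2 = 1 - 21/25 = 4/25 = 0.1600
P(|0>) = |alpha|^2 = 0.8400

0.8400


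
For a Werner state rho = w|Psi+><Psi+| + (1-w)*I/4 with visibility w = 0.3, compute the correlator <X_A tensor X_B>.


|Psi+> = (|01> + |10>)/sqrt(2)
For the pure Bell state, <X_A X_B> = +1 (Bell-state Pauli correlator).
The maximally-mixed part I/4 has tr(I/4 * P tensor P) = 0 for any traceless Pauli P.
So <X_A X_B>_rho = w * (+1) + (1 - w) * 0
= 0.3 * (+1)
= 0.3000

0.3000


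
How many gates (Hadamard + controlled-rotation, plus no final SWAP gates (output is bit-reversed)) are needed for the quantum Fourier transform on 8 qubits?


Hadamard gates: 8
Controlled rotations: n*(n-1)/2 = 8*7/2 = 28
SWAP gates: 0 (omitted)
Total = 8 + 28
= 36

36


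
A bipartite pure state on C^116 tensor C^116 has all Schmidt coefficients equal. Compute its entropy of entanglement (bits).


For a maximally entangled state in d x d:
S = log2(d) = log2(116)
= 6.8580

6.8580


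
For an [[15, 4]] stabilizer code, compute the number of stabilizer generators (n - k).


For an [[n,k]] stabilizer code:
Number of stabilizer generators = n - k
= 15 - 4
= 11

11


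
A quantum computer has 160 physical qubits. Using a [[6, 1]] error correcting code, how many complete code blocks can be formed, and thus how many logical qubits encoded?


Each code block uses 6 physical qubits for 1 logical qubit(s).
Number of complete blocks = floor(160 / 6) = 26
Logical qubits = 26 * 1
= 26

26


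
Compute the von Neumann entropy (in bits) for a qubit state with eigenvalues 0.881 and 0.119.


S = -p*log2(p) - (1-p)*log2(1-p)
p = 0.8810, 1-p = 0.1190
= -0.8810 * log2(0.8810) - 0.1190 * log2(0.1190)
= -(-0.1610) - (-0.3654)
= 0.5265

0.5265


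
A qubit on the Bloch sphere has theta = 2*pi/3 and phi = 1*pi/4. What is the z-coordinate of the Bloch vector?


theta = 2.0944, phi = 0.7854
r_z = cos(theta) = -0.5000

-0.5000


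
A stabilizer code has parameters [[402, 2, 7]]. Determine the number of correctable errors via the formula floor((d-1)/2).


Code parameters: [[402, 2, 7]], distance d = 7.
Number of correctable errors = floor((d-1)/2)
= floor((7 - 1)/2)
= floor(6/2)
= 3

3


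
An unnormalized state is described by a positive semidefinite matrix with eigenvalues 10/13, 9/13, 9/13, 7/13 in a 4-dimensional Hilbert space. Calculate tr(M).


tr(M) = sum of eigenvalues
= 10/13 + 9/13 + 9/13 + 7/13
= 35/13
= 2.6923

2.6923


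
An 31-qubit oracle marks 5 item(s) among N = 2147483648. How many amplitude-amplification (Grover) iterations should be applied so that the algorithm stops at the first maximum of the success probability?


After j Grover iterations the success probability is P(j) = sin^2((2j+1)*theta), where sin(theta) = sqrt(k/N).
N = 2^31 = 2147483648, k = 5
sin(theta) = sqrt(k/N) = 4.825252777e-05
theta = arcsin(sqrt(k/N)) = 4.825252779e-05 rad
P(j) reaches its first maximum when (2j+1)*theta is as close as possible to pi/2, i.e. j = round(pi/(4*theta) - 1/2).
pi/(4*theta) - 1/2 = 16276.3294
(For comparison, the common estimate pi/4 * sqrt(N/k) = 16276.8294; the exact maximiser is used here.)
Optimal iterations = 16276

16276


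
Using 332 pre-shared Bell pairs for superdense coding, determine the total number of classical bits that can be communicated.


Superdense coding allows 2 classical bits per shared entangled pair.
332 pair(s) -> 2 * 332 = 664 classical bits

664


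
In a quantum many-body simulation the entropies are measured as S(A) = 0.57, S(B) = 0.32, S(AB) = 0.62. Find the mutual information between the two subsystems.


I(A:B) = S(A) + S(B) - S(AB)
= 0.57 + 0.32 - 0.62
= 0.2700

0.2700


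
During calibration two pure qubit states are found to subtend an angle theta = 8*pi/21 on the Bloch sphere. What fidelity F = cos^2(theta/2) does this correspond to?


For states separated by angle theta on Bloch sphere:
F = cos^2(theta/2)
theta = 8*pi/21 = 1.1968
theta/2 = 0.5984
cos(theta/2) = 0.8262
F = 0.6827

0.6827


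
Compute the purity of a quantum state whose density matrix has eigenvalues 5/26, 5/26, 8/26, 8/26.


tr(rho^2) = sum of eigenvalues squared
= (5/26)^2 + (5/26)^2 + (8/26)^2 + (8/26)^2
= (25 + 25 + 64 + 64) / 676
= 178/676
= 0.2633

0.2633
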